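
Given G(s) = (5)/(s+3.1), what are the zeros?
Numerator is a nonzero constant (5) → Zeros: none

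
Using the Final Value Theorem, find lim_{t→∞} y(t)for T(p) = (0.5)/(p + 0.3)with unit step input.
FVT: lim_{t→∞} y(t) = lim_{p→0} p*Y(p) where Y(p) = T(p)/p.
= lim_{p→0} T(p) = T(0) = num(0)/den(0) = 0.5/0.3 = 1.667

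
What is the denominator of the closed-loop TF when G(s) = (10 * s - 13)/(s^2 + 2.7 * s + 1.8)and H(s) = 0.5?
Characteristic poly = G_den * H_den + G_num * H_num = (s^2 + 2.7*s + 1.8) + (5*s - 6.5) = s^2 + 7.7*s - 4.7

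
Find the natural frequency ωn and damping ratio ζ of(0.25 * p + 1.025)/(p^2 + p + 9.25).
Underdamped: complex pole -0.5 + 3j. ωn = |pole| = 3.041, ζ = -Re(pole)/ωn = 0.1644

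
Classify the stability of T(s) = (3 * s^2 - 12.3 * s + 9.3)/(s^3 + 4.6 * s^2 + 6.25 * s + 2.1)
Denominator: s^3 + 4.6*s^2 + 6.25*s + 2.1 = (s + 2.1)(s + 0.5)(s + 2). Poles: -0.5, -2, -2.1. Stable (all poles in LHP)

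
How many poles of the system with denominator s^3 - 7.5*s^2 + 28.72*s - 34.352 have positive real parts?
s^3 - 7.5*s^2 + 28.72*s - 34.352 = (s - 1.9)(s^2 - 5.6*s + 18.08). Poles: 1.9, 2.8 + 3.2j, 2.8 - 3.2j. RHP poles (Re>0): 3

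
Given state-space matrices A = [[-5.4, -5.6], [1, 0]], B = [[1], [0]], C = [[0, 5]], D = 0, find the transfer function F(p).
F(p) = C(pI - A)⁻¹B + D.
Characteristic polynomial det(pI - A) = p^2 + 5.4*p + 5.6.
Numerator from C·adj(pI-A)·B + D·det(pI-A) = 5.
F(p) = (5)/(p^2 + 5.4*p + 5.6)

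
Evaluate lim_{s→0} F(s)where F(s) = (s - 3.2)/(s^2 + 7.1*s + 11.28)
DC gain = F(0) = num(0)/den(0) = -3.2/11.28 = -0.2837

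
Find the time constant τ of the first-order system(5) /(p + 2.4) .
First-order system: τ = -1/pole. Pole = -2.4. τ = -1/(-2.4) = 0.4167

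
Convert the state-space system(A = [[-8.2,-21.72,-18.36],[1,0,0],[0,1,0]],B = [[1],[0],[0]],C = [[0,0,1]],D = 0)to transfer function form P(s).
P(s) = C(sI - A)⁻¹B + D.
Characteristic polynomial det(sI - A) = s^3 + 8.2*s^2 + 21.72*s + 18.36.
Numerator from C·adj(sI-A)·B + D·det(sI-A) = 1.
P(s) = (1)/(s^3 + 8.2*s^2 + 21.72*s + 18.36)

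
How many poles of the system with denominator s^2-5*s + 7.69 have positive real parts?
Poles: 2.5 + 1.2j, 2.5 - 1.2j. RHP poles (Re>0): 2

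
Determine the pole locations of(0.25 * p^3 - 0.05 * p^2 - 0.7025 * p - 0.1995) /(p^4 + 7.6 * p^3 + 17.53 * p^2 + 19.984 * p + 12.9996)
Set denominator = 0: p^4 + 7.6*p^3 + 17.53*p^2 + 19.984*p + 12.9996 = (p + 4.6)(p + 1.8)(p^2 + 1.2*p + 1.57) = 0 → Poles: -0.6 + 1.1j, -0.6 - 1.1j, -1.8, -4.6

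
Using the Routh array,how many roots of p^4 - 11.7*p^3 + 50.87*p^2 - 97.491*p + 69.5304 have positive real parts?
Routh array:
p^4: [1, 50.87, 69.5304]; p^3: [-11.7, -97.491]; p^2: [42.5374, 69.5304]; p^1: [-78.3665]; p^0: [69.5304]
First column: [1, -11.7, 42.5374, -78.3665, 69.5304]. Sign changes = RHP roots = 4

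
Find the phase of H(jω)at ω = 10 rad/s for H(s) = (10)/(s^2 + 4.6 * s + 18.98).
Substitute s = j*10: H(j10) = -0.0933384 - 0.0529939j.
∠H(j10) = atan2(Im, Re) = atan2(-0.0529939, -0.0933384) = -150.41°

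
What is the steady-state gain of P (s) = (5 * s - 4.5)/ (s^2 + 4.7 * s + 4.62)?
DC gain = P(0) = num(0)/den(0) = -4.5/4.62 = -0.974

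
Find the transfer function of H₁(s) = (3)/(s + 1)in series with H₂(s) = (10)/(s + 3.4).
Series: H = H₁ · H₂ = (n₁·n₂)/(d₁·d₂).
Num: n₁·n₂ = 30. Den: d₁·d₂ = s^2 + 4.4*s + 3.4.
H(s) = (30)/(s^2 + 4.4*s + 3.4)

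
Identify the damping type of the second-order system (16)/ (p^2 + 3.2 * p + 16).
Standard form: ωn²/(p²+2ζωn·p+ωn²) gives ωn=4, ζ=0.4.
Underdamped (ζ = 0.4 < 1)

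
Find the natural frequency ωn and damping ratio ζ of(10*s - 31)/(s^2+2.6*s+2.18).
Underdamped: complex pole -1.3 + 0.7j. ωn = |pole| = 1.476, ζ = -Re(pole)/ωn = 0.8805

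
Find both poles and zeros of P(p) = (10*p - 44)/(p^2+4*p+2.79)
Set denominator = 0: p^2 + 4*p + 2.79 = (p + 3.1)(p + 0.9) = 0 → Poles: -0.9, -3.1
Set numerator = 0: 10*p - 44 = 0 → Zeros: 4.4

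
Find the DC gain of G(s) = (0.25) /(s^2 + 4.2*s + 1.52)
DC gain = G(0) = num(0)/den(0) = 0.25/1.52 = 0.1645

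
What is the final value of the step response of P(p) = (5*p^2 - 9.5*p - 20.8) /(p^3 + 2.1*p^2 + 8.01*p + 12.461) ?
FVT: lim_{t→∞} y(t) = lim_{p→0} p*Y(p) where Y(p) = P(p)/p.
= lim_{p→0} P(p) = P(0) = num(0)/den(0) = -20.8/12.461 = -1.669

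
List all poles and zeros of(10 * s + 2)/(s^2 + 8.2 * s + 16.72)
Set denominator = 0: s^2 + 8.2*s + 16.72 = (s + 4.4)(s + 3.8) = 0 → Poles: -3.8, -4.4
Set numerator = 0: 10*s + 2 = 0 → Zeros: -0.2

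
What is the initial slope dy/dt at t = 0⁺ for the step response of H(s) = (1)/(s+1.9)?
IVT: y'(0⁺) = lim_{s→∞} s²·Y(s) = lim_{s→∞} s·H(s).
deg(num) = 0, deg(den) = 1, relative degree = 1, so s·H(s) → (leading num)/(leading den) = 1/1 = 1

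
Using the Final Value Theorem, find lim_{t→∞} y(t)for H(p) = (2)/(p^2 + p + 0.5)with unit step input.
FVT: lim_{t→∞} y(t) = lim_{p→0} p*Y(p) where Y(p) = H(p)/p.
= lim_{p→0} H(p) = H(0) = num(0)/den(0) = 2/0.5 = 4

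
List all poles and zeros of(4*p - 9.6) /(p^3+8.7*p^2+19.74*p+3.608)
Set denominator = 0: p^3 + 8.7*p^2 + 19.74*p + 3.608 = (p + 4.1)(p + 0.2)(p + 4.4) = 0 → Poles: -0.2, -4.1, -4.4
Set numerator = 0: 4*p - 9.6 = 0 → Zeros: 2.4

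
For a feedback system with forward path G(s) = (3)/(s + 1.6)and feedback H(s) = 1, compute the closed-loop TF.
Closed-loop T = G/(1+GH).
Numerator: G_num * H_den = 3.
Denominator: G_den * H_den + G_num * H_num = (s + 1.6) + (3) = s + 4.6.
T(s) = (3)/(s + 4.6)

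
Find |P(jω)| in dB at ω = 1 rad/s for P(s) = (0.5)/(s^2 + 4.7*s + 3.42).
Substitute s = j*1: P(j1) = 0.0432972 - 0.0840895j.
|P(j1)| = sqrt(Re² + Im²) = 0.09458.
20*log₁₀(0.09458) = -20.48 dB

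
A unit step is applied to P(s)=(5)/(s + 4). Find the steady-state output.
FVT: lim_{t→∞} y(t) = lim_{s→0} s*Y(s) where Y(s) = P(s)/s.
= lim_{s→0} P(s) = P(0) = num(0)/den(0) = 5/4 = 1.25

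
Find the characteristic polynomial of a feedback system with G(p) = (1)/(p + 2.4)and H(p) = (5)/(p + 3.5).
Characteristic poly = G_den * H_den + G_num * H_num = (p^2 + 5.9*p + 8.4) + (5) = p^2 + 5.9*p + 13.4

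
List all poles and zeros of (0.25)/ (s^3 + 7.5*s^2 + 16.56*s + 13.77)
Set denominator = 0: s^3 + 7.5*s^2 + 16.56*s + 13.77 = (s + 4.5)(s^2 + 3*s + 3.06) = 0 → Poles: -1.5 + 0.9j, -1.5 - 0.9j, -4.5
Numerator is a nonzero constant (0.25) → Zeros: none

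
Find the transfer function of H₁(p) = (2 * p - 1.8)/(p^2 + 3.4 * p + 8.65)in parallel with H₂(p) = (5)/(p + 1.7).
Parallel: H = H₁ + H₂ = (n₁·d₂ + n₂·d₁)/(d₁·d₂).
n₁·d₂ = 2*p^2 + 1.6*p - 3.06. n₂·d₁ = 5*p^2 + 17*p + 43.25. Sum = 7*p^2 + 18.6*p + 40.19. d₁·d₂ = p^3 + 5.1*p^2 + 14.43*p + 14.705.
H(p) = (7*p^2 + 18.6*p + 40.19)/(p^3 + 5.1*p^2 + 14.43*p + 14.705)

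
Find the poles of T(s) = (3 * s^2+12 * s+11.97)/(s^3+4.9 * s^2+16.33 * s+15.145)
Set denominator = 0: s^3 + 4.9*s^2 + 16.33*s + 15.145 = (s + 1.3)(s^2 + 3.6*s + 11.65) = 0 → Poles: -1.3, -1.8 + 2.9j, -1.8 - 2.9j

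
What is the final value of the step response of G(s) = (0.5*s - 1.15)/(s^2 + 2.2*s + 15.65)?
FVT: lim_{t→∞} y(t) = lim_{s→0} s*Y(s) where Y(s) = G(s)/s.
= lim_{s→0} G(s) = G(0) = num(0)/den(0) = -1.15/15.65 = -0.07348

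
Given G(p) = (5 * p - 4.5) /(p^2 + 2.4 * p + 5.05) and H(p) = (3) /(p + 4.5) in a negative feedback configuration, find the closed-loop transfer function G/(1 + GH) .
Closed-loop T = G/(1+GH).
Numerator: G_num * H_den = 5*p^2 + 18*p - 20.25.
Denominator: G_den * H_den + G_num * H_num = (p^3 + 6.9*p^2 + 15.85*p + 22.725) + (15*p - 13.5) = p^3 + 6.9*p^2 + 30.85*p + 9.225.
T(p) = (5*p^2 + 18*p - 20.25)/(p^3 + 6.9*p^2 + 30.85*p + 9.225)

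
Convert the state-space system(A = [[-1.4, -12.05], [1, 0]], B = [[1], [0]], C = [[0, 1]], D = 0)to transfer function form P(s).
P(s) = C(sI - A)⁻¹B + D.
Characteristic polynomial det(sI - A) = s^2 + 1.4*s + 12.05.
Numerator from C·adj(sI-A)·B + D·det(sI-A) = 1.
P(s) = (1)/(s^2 + 1.4*s + 12.05)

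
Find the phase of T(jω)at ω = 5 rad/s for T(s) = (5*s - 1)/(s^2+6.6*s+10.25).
Substitute s = j*5: T(j5) = 0.642717 - 0.256972j.
∠T(j5) = atan2(Im, Re) = atan2(-0.256972, 0.642717) = -21.79°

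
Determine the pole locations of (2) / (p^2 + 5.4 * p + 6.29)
Set denominator = 0: p^2 + 5.4*p + 6.29 = (p + 3.7)(p + 1.7) = 0 → Poles: -1.7, -3.7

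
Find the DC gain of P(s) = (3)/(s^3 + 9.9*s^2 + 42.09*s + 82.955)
DC gain = P(0) = num(0)/den(0) = 3/82.955 = 0.03616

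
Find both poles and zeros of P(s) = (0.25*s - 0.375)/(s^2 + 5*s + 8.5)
Set denominator = 0: s^2 + 5*s + 8.5 = 0 → Poles: -2.5 + 1.5j, -2.5 - 1.5j
Set numerator = 0: 0.25*s - 0.375 = 0 → Zeros: 1.5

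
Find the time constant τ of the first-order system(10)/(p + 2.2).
First-order system: τ = -1/pole. Pole = -2.2. τ = -1/(-2.2) = 0.4545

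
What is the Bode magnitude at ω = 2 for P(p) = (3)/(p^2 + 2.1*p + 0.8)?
Substitute p = j*2: P(j2) = -0.344333 - 0.451937j.
|P(j2)| = sqrt(Re² + Im²) = 0.5682.
20*log₁₀(0.5682) = -4.91 dB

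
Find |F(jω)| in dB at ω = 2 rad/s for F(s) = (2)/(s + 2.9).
Substitute s = j*2: F(j2) = 0.467365 - 0.322321j.
|F(j2)| = sqrt(Re² + Im²) = 0.5677.
20*log₁₀(0.5677) = -4.92 dB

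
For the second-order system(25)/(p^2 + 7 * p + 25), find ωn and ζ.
Standard form: ωn²/(p²+2ζωn·p+ωn²).
const=25=ωn² → ωn=5, p coeff=7=2ζωn → ζ=0.7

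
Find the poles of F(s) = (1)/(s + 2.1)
Set denominator = 0: s + 2.1 = 0 → Poles: -2.1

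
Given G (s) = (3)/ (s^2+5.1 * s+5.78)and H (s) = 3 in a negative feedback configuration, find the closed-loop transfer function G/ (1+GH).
Closed-loop T = G/(1+GH).
Numerator: G_num * H_den = 3.
Denominator: G_den * H_den + G_num * H_num = (s^2 + 5.1*s + 5.78) + (9) = s^2 + 5.1*s + 14.78.
T(s) = (3)/(s^2 + 5.1*s + 14.78)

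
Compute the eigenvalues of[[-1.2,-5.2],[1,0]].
Eigenvalues solve det(λI - A) = 0.
Characteristic polynomial: λ^2 + 1.2*λ + 5.2 = 0.
Roots: -0.6 + 2.2j, -0.6 - 2.2j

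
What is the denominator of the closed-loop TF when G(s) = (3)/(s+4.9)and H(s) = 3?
Characteristic poly = G_den * H_den + G_num * H_num = (s + 4.9) + (9) = s + 13.9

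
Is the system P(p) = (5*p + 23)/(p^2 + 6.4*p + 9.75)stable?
Denominator: p^2 + 6.4*p + 9.75 = (p + 2.5)(p + 3.9). Poles: -2.5, -3.9. All Re(p)<0: Yes (stable)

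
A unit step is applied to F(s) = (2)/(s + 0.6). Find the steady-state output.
FVT: lim_{t→∞} y(t) = lim_{s→0} s*Y(s) where Y(s) = F(s)/s.
= lim_{s→0} F(s) = F(0) = num(0)/den(0) = 2/0.6 = 3.333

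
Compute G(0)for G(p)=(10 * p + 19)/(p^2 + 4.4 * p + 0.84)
DC gain = G(0) = num(0)/den(0) = 19/0.84 = 22.62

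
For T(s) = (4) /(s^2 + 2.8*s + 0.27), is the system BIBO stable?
Denominator: s^2 + 2.8*s + 0.27 = (s + 2.7)(s + 0.1). Poles: -0.1, -2.7. All Re(p)<0: Yes (stable)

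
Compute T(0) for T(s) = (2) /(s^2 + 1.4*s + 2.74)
DC gain = T(0) = num(0)/den(0) = 2/2.74 = 0.7299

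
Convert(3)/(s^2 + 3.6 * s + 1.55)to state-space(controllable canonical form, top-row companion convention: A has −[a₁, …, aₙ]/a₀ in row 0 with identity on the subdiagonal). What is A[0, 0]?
Reachable canonical form for den = s^2 + 3.6*s + 1.55: top row of A = -[a₁,a₂,...,aₙ]/a₀, ones on the subdiagonal, zeros elsewhere.
A = [[-3.6, -1.55], [1, 0]].
A[0,0] = -3.6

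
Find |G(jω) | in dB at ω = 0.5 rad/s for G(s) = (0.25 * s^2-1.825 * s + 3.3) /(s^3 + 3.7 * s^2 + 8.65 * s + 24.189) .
Substitute s = j*0.5: G(j0.5) = 0.127913 - 0.0623167j.
|G(j0.5)| = sqrt(Re² + Im²) = 0.1423.
20*log₁₀(0.1423) = -16.94 dB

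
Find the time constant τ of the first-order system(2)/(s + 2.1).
First-order system: τ = -1/pole. Pole = -2.1. τ = -1/(-2.1) = 0.4762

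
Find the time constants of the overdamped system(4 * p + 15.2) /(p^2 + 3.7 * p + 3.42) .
Overdamped: real poles at -1.9, -1.8. τ = -1/pole → τ₁ = 0.5263, τ₂ = 0.5556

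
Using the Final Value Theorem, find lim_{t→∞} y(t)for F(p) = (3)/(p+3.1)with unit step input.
FVT: lim_{t→∞} y(t) = lim_{p→0} p*Y(p) where Y(p) = F(p)/p.
= lim_{p→0} F(p) = F(0) = num(0)/den(0) = 3/3.1 = 0.9677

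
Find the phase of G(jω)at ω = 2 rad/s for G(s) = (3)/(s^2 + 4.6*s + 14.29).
Substitute s = j*2: G(j2) = 0.162027 - 0.144864j.
∠G(j2) = atan2(Im, Re) = atan2(-0.144864, 0.162027) = -41.80°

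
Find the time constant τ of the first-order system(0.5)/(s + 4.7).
First-order system: τ = -1/pole. Pole = -4.7. τ = -1/(-4.7) = 0.2128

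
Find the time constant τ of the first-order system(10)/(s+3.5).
First-order system: τ = -1/pole. Pole = -3.5. τ = -1/(-3.5) = 0.2857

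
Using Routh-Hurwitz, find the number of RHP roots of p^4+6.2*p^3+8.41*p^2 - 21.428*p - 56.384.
Routh array:
p^4: [1, 8.41, -56.384]; p^3: [6.2, -21.428]; p^2: [11.8661, -56.384]; p^1: [8.03239]; p^0: [-56.384]
First column: [1, 6.2, 11.8661, 8.03239, -56.384]. Sign changes = RHP roots = 1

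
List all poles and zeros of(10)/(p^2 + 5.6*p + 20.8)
Set denominator = 0: p^2 + 5.6*p + 20.8 = 0 → Poles: -2.8 + 3.6j, -2.8 - 3.6j
Numerator is a nonzero constant (10) → Zeros: none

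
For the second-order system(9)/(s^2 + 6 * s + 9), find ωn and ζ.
Standard form: ωn²/(s²+2ζωn·s+ωn²).
const=9=ωn² → ωn=3, s coeff=6=2ζωn → ζ=1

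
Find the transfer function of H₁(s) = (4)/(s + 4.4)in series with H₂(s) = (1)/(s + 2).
Series: H = H₁ · H₂ = (n₁·n₂)/(d₁·d₂).
Num: n₁·n₂ = 4. Den: d₁·d₂ = s^2 + 6.4*s + 8.8.
H(s) = (4)/(s^2 + 6.4*s + 8.8)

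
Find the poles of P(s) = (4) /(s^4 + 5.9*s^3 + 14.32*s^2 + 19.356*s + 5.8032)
Set denominator = 0: s^4 + 5.9*s^3 + 14.32*s^2 + 19.356*s + 5.8032 = (s + 0.4)(s + 3.1)(s^2 + 2.4*s + 4.68) = 0 → Poles: -0.4, -1.2 + 1.8j, -1.2 - 1.8j, -3.1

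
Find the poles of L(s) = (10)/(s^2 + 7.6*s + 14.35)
Set denominator = 0: s^2 + 7.6*s + 14.35 = (s + 3.5)(s + 4.1) = 0 → Poles: -3.5, -4.1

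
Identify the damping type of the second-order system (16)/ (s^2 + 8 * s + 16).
Standard form: ωn²/(s²+2ζωn·s+ωn²) gives ωn=4, ζ=1.
Critically damped (ζ = 1)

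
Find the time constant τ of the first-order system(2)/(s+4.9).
First-order system: τ = -1/pole. Pole = -4.9. τ = -1/(-4.9) = 0.2041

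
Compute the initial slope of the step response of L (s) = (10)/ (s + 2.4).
IVT: y'(0⁺) = lim_{s→∞} s²·Y(s) = lim_{s→∞} s·L(s).
deg(num) = 0, deg(den) = 1, relative degree = 1, so s·L(s) → (leading num)/(leading den) = 10/1 = 10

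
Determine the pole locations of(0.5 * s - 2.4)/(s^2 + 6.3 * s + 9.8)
Set denominator = 0: s^2 + 6.3*s + 9.8 = (s + 3.5)(s + 2.8) = 0 → Poles: -2.8, -3.5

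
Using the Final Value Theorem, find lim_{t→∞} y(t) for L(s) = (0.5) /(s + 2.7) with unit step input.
FVT: lim_{t→∞} y(t) = lim_{s→0} s*Y(s) where Y(s) = L(s)/s.
= lim_{s→0} L(s) = L(0) = num(0)/den(0) = 0.5/2.7 = 0.1852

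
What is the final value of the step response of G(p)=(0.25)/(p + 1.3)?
FVT: lim_{t→∞} y(t) = lim_{p→0} p*Y(p) where Y(p) = G(p)/p.
= lim_{p→0} G(p) = G(0) = num(0)/den(0) = 0.25/1.3 = 0.1923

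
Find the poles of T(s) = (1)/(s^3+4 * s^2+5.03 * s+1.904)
Set denominator = 0: s^3 + 4*s^2 + 5.03*s + 1.904 = (s + 1.6)(s + 0.7)(s + 1.7) = 0 → Poles: -0.7, -1.6, -1.7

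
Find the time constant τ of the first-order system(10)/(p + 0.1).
First-order system: τ = -1/pole. Pole = -0.1. τ = -1/(-0.1) = 10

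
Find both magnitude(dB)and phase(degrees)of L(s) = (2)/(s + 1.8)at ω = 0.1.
Substitute s = j*0.1: L(j0.1) = 1.10769 - 0.0615385j.
|L| = 20*log₁₀(sqrt(Re²+Im²)) = 0.90 dB.
∠L = atan2(Im, Re) = -3.18°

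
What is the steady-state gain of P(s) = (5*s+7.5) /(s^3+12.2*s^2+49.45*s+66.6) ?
DC gain = P(0) = num(0)/den(0) = 7.5/66.6 = 0.1126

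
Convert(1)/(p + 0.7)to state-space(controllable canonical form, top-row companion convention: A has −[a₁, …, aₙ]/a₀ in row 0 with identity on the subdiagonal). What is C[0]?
Reachable canonical form: C = numerator coefficients (right-aligned, zero-padded to length n).
num = 1, C = [[1]].
C[0] = 1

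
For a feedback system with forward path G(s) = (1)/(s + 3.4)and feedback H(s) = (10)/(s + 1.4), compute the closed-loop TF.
Closed-loop T = G/(1+GH).
Numerator: G_num * H_den = s + 1.4.
Denominator: G_den * H_den + G_num * H_num = (s^2 + 4.8*s + 4.76) + (10) = s^2 + 4.8*s + 14.76.
T(s) = (s + 1.4)/(s^2 + 4.8*s + 14.76)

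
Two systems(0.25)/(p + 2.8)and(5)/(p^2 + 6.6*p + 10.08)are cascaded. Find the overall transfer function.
Series: H = H₁ · H₂ = (n₁·n₂)/(d₁·d₂).
Num: n₁·n₂ = 1.25. Den: d₁·d₂ = p^3 + 9.4*p^2 + 28.56*p + 28.224.
H(p) = (1.25)/(p^3 + 9.4*p^2 + 28.56*p + 28.224)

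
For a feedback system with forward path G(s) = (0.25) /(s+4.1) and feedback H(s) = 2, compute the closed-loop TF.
Closed-loop T = G/(1+GH).
Numerator: G_num * H_den = 0.25.
Denominator: G_den * H_den + G_num * H_num = (s + 4.1) + (0.5) = s + 4.6.
T(s) = (0.25)/(s + 4.6)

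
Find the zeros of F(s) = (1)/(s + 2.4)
Numerator is a nonzero constant (1) → Zeros: none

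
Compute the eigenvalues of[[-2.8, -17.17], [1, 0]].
Eigenvalues solve det(λI - A) = 0.
Characteristic polynomial: λ^2 + 2.8*λ + 17.17 = 0.
Roots: -1.4 + 3.9j, -1.4 - 3.9j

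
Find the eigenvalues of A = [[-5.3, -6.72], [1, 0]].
Eigenvalues solve det(λI - A) = 0.
Characteristic polynomial: λ^2 + 5.3*λ + 6.72 = 0.
Factor: (λ + 2.1)(λ + 3.2) = 0.
Roots: -2.1, -3.2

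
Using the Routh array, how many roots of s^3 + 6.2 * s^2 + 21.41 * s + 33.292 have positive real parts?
Routh array:
s^3: [1, 21.41]; s^2: [6.2, 33.292]; s^1: [16.0403]; s^0: [33.292]
First column: [1, 6.2, 16.0403, 33.292]. Sign changes = RHP roots = 0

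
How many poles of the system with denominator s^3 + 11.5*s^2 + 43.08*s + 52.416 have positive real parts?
s^3 + 11.5*s^2 + 43.08*s + 52.416 = (s + 2.8)(s + 3.9)(s + 4.8). Poles: -2.8, -3.9, -4.8. RHP poles (Re>0): 0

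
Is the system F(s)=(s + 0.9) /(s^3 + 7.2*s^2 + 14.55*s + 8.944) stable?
Denominator: s^3 + 7.2*s^2 + 14.55*s + 8.944 = (s + 4.3)(s + 1.3)(s + 1.6). Poles: -1.3, -1.6, -4.3. All Re(p)<0: Yes (stable)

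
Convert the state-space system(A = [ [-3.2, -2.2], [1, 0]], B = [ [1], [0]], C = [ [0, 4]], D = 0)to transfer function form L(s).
L(s) = C(sI - A)⁻¹B + D.
Characteristic polynomial det(sI - A) = s^2 + 3.2*s + 2.2.
Numerator from C·adj(sI-A)·B + D·det(sI-A) = 4.
L(s) = (4)/(s^2 + 3.2*s + 2.2)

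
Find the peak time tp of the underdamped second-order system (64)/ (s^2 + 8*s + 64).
Standard form: ωn²/(s²+2ζωn·s+ωn²) → ωn = 8, ζ = 0.5.
ωd = ωn·√(1-ζ²) = 8·√(1-0.5²) = 6.928.
tp = π/ωd = π/6.928 = 0.4534 s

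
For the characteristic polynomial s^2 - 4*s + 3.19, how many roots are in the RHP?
s^2 - 4*s + 3.19 = (s - 1.1)(s - 2.9). Poles: 1.1, 2.9. RHP poles (Re>0): 2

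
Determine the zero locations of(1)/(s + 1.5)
Numerator is a nonzero constant (1) → Zeros: none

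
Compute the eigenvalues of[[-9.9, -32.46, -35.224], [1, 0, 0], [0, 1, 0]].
Eigenvalues solve det(λI - A) = 0.
Characteristic polynomial: λ^3 + 9.9*λ^2 + 32.46*λ + 35.224 = 0.
Factor: (λ + 3.7)(λ + 2.8)(λ + 3.4) = 0.
Roots: -2.8, -3.4, -3.7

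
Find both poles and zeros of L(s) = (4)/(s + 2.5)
Set denominator = 0: s + 2.5 = 0 → Poles: -2.5
Numerator is a nonzero constant (4) → Zeros: none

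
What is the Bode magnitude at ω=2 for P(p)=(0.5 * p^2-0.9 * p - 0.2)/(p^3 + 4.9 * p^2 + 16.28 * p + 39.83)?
Substitute p = j*2: P(j2) = -0.0876234 + 0.0174014j.
|P(j2)| = sqrt(Re² + Im²) = 0.08933.
20*log₁₀(0.08933) = -20.98 dB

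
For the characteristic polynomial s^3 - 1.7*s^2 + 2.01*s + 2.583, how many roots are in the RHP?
s^3 - 1.7*s^2 + 2.01*s + 2.583 = (s + 0.7)(s^2 - 2.4*s + 3.69). Poles: -0.7, 1.2 + 1.5j, 1.2 - 1.5j. RHP poles (Re>0): 2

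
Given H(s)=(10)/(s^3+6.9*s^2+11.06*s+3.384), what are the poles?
Set denominator = 0: s^3 + 6.9*s^2 + 11.06*s + 3.384 = (s + 0.4)(s + 4.7)(s + 1.8) = 0 → Poles: -0.4, -1.8, -4.7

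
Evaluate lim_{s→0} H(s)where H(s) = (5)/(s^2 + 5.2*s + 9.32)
DC gain = H(0) = num(0)/den(0) = 5/9.32 = 0.5365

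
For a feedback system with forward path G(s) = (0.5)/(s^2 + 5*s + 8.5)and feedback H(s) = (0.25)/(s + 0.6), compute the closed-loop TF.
Closed-loop T = G/(1+GH).
Numerator: G_num * H_den = 0.5*s + 0.3.
Denominator: G_den * H_den + G_num * H_num = (s^3 + 5.6*s^2 + 11.5*s + 5.1) + (0.125) = s^3 + 5.6*s^2 + 11.5*s + 5.225.
T(s) = (0.5*s + 0.3)/(s^3 + 5.6*s^2 + 11.5*s + 5.225)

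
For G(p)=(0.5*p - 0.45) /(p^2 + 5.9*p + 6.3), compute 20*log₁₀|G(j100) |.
Substitute p = j*100: G(j100) = 0.000339218 - 0.00498313j.
|G(j100)| = sqrt(Re² + Im²) = 0.004995.
20*log₁₀(0.004995) = -46.03 dB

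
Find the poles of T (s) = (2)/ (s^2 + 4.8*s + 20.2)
Set denominator = 0: s^2 + 4.8*s + 20.2 = 0 → Poles: -2.4 + 3.8j, -2.4 - 3.8j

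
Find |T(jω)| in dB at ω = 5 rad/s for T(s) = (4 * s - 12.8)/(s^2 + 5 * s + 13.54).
Substitute s = j*5: T(j5) = 0.855032 + 0.120053j.
|T(j5)| = sqrt(Re² + Im²) = 0.8634.
20*log₁₀(0.8634) = -1.28 dB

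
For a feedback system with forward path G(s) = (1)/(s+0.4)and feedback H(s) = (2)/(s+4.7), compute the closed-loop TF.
Closed-loop T = G/(1+GH).
Numerator: G_num * H_den = s + 4.7.
Denominator: G_den * H_den + G_num * H_num = (s^2 + 5.1*s + 1.88) + (2) = s^2 + 5.1*s + 3.88.
T(s) = (s + 4.7)/(s^2 + 5.1*s + 3.88)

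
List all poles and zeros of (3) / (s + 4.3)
Set denominator = 0: s + 4.3 = 0 → Poles: -4.3
Numerator is a nonzero constant (3) → Zeros: none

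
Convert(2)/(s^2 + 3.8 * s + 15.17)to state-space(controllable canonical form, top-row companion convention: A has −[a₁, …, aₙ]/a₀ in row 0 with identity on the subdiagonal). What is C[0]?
Reachable canonical form: C = numerator coefficients (right-aligned, zero-padded to length n).
num = 2, C = [[0, 2]].
C[0] = 0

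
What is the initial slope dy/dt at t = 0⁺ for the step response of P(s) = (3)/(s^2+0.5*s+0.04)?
IVT: y'(0⁺) = lim_{s→∞} s²·Y(s) = lim_{s→∞} s·P(s).
deg(num) = 0, deg(den) = 2, relative degree = 2 ≥ 2, so s·P(s) → 0. Initial slope = 0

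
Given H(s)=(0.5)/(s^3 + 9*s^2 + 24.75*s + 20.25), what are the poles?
Set denominator = 0: s^3 + 9*s^2 + 24.75*s + 20.25 = (s + 1.5)(s + 4.5)(s + 3) = 0 → Poles: -1.5, -3, -4.5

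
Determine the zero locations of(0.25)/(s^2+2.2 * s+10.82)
Numerator is a nonzero constant (0.25) → Zeros: none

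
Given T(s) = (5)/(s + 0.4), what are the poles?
Set denominator = 0: s + 0.4 = 0 → Poles: -0.4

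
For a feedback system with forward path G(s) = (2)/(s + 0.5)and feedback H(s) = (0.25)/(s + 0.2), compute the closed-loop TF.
Closed-loop T = G/(1+GH).
Numerator: G_num * H_den = 2*s + 0.4.
Denominator: G_den * H_den + G_num * H_num = (s^2 + 0.7*s + 0.1) + (0.5) = s^2 + 0.7*s + 0.6.
T(s) = (2*s + 0.4)/(s^2 + 0.7*s + 0.6)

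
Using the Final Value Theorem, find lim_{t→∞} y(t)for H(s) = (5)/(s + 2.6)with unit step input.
FVT: lim_{t→∞} y(t) = lim_{s→0} s*Y(s) where Y(s) = H(s)/s.
= lim_{s→0} H(s) = H(0) = num(0)/den(0) = 5/2.6 = 1.923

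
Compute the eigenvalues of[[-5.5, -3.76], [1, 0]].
Eigenvalues solve det(λI - A) = 0.
Characteristic polynomial: λ^2 + 5.5*λ + 3.76 = 0.
Factor: (λ + 0.8)(λ + 4.7) = 0.
Roots: -0.8, -4.7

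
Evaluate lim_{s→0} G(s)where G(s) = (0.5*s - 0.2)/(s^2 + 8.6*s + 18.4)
DC gain = G(0) = num(0)/den(0) = -0.2/18.4 = -0.01087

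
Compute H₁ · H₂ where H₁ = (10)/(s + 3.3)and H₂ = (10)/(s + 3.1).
Series: H = H₁ · H₂ = (n₁·n₂)/(d₁·d₂).
Num: n₁·n₂ = 100. Den: d₁·d₂ = s^2 + 6.4*s + 10.23.
H(s) = (100)/(s^2 + 6.4*s + 10.23)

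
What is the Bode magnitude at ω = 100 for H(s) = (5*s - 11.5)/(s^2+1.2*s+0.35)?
Substitute s = j*100: H(j100) = 0.00174983 - 0.0499808j.
|H(j100)| = sqrt(Re² + Im²) = 0.05001.
20*log₁₀(0.05001) = -26.02 dB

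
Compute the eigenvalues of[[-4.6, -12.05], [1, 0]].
Eigenvalues solve det(λI - A) = 0.
Characteristic polynomial: λ^2 + 4.6*λ + 12.05 = 0.
Roots: -2.3 + 2.6j, -2.3 - 2.6j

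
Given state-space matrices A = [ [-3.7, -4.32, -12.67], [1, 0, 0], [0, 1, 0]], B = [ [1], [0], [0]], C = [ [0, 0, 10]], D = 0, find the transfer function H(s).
H(s) = C(sI - A)⁻¹B + D.
Characteristic polynomial det(sI - A) = s^3 + 3.7*s^2 + 4.32*s + 12.67.
Numerator from C·adj(sI-A)·B + D·det(sI-A) = 10.
H(s) = (10)/(s^3 + 3.7*s^2 + 4.32*s + 12.67)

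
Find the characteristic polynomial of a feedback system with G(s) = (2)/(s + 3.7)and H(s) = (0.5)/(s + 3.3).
Characteristic poly = G_den * H_den + G_num * H_num = (s^2 + 7*s + 12.21) + (1) = s^2 + 7*s + 13.21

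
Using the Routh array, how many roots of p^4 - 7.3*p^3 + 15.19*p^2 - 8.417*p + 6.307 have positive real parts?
Routh array:
p^4: [1, 15.19, 6.307]; p^3: [-7.3, -8.417]; p^2: [14.037, 6.307]; p^1: [-5.13702]; p^0: [6.307]
First column: [1, -7.3, 14.037, -5.13702, 6.307]. Sign changes = RHP roots = 4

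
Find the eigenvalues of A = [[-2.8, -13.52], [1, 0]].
Eigenvalues solve det(λI - A) = 0.
Characteristic polynomial: λ^2 + 2.8*λ + 13.52 = 0.
Roots: -1.4 + 3.4j, -1.4 - 3.4j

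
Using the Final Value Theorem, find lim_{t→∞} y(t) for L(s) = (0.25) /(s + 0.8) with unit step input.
FVT: lim_{t→∞} y(t) = lim_{s→0} s*Y(s) where Y(s) = L(s)/s.
= lim_{s→0} L(s) = L(0) = num(0)/den(0) = 0.25/0.8 = 0.3125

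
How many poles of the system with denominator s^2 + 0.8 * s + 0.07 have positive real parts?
s^2 + 0.8*s + 0.07 = (s + 0.7)(s + 0.1). Poles: -0.1, -0.7. RHP poles (Re>0): 0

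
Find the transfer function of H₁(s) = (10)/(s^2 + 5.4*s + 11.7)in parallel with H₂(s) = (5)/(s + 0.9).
Parallel: H = H₁ + H₂ = (n₁·d₂ + n₂·d₁)/(d₁·d₂).
n₁·d₂ = 10*s + 9. n₂·d₁ = 5*s^2 + 27*s + 58.5. Sum = 5*s^2 + 37*s + 67.5. d₁·d₂ = s^3 + 6.3*s^2 + 16.56*s + 10.53.
H(s) = (5*s^2 + 37*s + 67.5)/(s^3 + 6.3*s^2 + 16.56*s + 10.53)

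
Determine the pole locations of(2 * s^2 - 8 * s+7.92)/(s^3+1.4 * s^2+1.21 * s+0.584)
Set denominator = 0: s^3 + 1.4*s^2 + 1.21*s + 0.584 = (s + 0.8)(s^2 + 0.6*s + 0.73) = 0 → Poles: -0.3 + 0.8j, -0.3 - 0.8j, -0.8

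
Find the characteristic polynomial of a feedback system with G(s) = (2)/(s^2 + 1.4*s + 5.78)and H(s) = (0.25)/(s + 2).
Characteristic poly = G_den * H_den + G_num * H_num = (s^3 + 3.4*s^2 + 8.58*s + 11.56) + (0.5) = s^3 + 3.4*s^2 + 8.58*s + 12.06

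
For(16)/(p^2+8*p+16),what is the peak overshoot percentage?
Standard form: ωn²/(p²+2ζωn·p+ωn²) → ωn = 4, ζ = 1.
ζ ≥ 1, so the response is non-oscillatory: peak overshoot = 0%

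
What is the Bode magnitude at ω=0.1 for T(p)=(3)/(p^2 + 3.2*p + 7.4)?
Substitute p = j*0.1: T(j0.1) = 0.405194 - 0.0175456j.
|T(j0.1)| = sqrt(Re² + Im²) = 0.4056.
20*log₁₀(0.4056) = -7.84 dB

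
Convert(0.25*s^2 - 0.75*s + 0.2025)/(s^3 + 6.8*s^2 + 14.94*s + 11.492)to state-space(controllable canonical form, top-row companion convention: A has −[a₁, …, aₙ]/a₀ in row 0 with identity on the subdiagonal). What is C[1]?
Reachable canonical form: C = numerator coefficients (right-aligned, zero-padded to length n).
num = 0.25*s^2 - 0.75*s + 0.2025, C = [[0.25, -0.75, 0.2025]].
C[1] = -0.75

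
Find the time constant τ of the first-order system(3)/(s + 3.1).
First-order system: τ = -1/pole. Pole = -3.1. τ = -1/(-3.1) = 0.3226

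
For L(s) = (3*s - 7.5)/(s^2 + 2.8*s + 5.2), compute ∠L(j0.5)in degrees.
Substitute s = j*0.5: L(j0.5) = -1.32357 + 0.677374j.
∠L(j0.5) = atan2(Im, Re) = atan2(0.677374, -1.32357) = 152.90°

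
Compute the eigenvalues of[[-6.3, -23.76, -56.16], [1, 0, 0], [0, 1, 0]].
Eigenvalues solve det(λI - A) = 0.
Characteristic polynomial: λ^3 + 6.3*λ^2 + 23.76*λ + 56.16 = 0.
Factor: (λ + 3.9)(λ^2 + 2.4*λ + 14.4) = 0.
Roots: -1.2 + 3.6j, -1.2 - 3.6j, -3.9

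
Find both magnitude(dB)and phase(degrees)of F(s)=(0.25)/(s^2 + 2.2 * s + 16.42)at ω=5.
Substitute s = j*5: F(j5) = -0.0110217 - 0.0141304j.
|F| = 20*log₁₀(sqrt(Re²+Im²)) = -34.93 dB.
∠F = atan2(Im, Re) = -127.95°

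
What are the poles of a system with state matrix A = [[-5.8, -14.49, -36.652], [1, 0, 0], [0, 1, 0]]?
Eigenvalues solve det(λI - A) = 0.
Characteristic polynomial: λ^3 + 5.8*λ^2 + 14.49*λ + 36.652 = 0.
Factor: (λ + 4.4)(λ^2 + 1.4*λ + 8.33) = 0.
Roots: -0.7 + 2.8j, -0.7 - 2.8j, -4.4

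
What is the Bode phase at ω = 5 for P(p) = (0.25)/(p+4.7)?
Substitute p = j*5: P(j5) = 0.0249522 - 0.0265449j.
∠P(j5) = atan2(Im, Re) = atan2(-0.0265449, 0.0249522) = -46.77°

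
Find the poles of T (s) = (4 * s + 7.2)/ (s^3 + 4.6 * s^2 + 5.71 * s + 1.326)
Set denominator = 0: s^3 + 4.6*s^2 + 5.71*s + 1.326 = (s + 2.6)(s + 0.3)(s + 1.7) = 0 → Poles: -0.3, -1.7, -2.6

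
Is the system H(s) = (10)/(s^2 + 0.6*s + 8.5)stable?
Denominator: s^2 + 0.6*s + 8.5. Poles: -0.3 + 2.9j, -0.3 - 2.9j. All Re(p)<0: Yes (stable)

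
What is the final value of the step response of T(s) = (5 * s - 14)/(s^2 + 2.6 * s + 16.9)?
FVT: lim_{t→∞} y(t) = lim_{s→0} s*Y(s) where Y(s) = T(s)/s.
= lim_{s→0} T(s) = T(0) = num(0)/den(0) = -14/16.9 = -0.8284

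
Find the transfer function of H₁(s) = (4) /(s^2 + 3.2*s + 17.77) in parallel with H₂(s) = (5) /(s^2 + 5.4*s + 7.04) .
Parallel: H = H₁ + H₂ = (n₁·d₂ + n₂·d₁)/(d₁·d₂).
n₁·d₂ = 4*s^2 + 21.6*s + 28.16. n₂·d₁ = 5*s^2 + 16*s + 88.85. Sum = 9*s^2 + 37.6*s + 117.01. d₁·d₂ = s^4 + 8.6*s^3 + 42.09*s^2 + 118.486*s + 125.1008.
H(s) = (9*s^2 + 37.6*s + 117.01)/(s^4 + 8.6*s^3 + 42.09*s^2 + 118.486*s + 125.1008)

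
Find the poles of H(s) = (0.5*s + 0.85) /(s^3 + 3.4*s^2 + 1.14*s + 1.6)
Set denominator = 0: s^3 + 3.4*s^2 + 1.14*s + 1.6 = (s + 3.2)(s^2 + 0.2*s + 0.5) = 0 → Poles: -0.1 + 0.7j, -0.1 - 0.7j, -3.2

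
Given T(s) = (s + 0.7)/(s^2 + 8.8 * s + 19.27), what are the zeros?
Set numerator = 0: s + 0.7 = 0 → Zeros: -0.7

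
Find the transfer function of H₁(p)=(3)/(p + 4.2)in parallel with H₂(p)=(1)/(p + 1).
Parallel: H = H₁ + H₂ = (n₁·d₂ + n₂·d₁)/(d₁·d₂).
n₁·d₂ = 3*p + 3. n₂·d₁ = p + 4.2. Sum = 4*p + 7.2. d₁·d₂ = p^2 + 5.2*p + 4.2.
H(p) = (4*p + 7.2)/(p^2 + 5.2*p + 4.2)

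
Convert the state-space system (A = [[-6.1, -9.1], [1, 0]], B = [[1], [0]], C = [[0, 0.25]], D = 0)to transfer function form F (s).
F(s) = C(sI - A)⁻¹B + D.
Characteristic polynomial det(sI - A) = s^2 + 6.1*s + 9.1.
Numerator from C·adj(sI-A)·B + D·det(sI-A) = 0.25.
F(s) = (0.25)/(s^2 + 6.1*s + 9.1)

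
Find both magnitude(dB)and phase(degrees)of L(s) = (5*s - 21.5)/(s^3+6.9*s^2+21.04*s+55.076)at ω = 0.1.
Substitute s = j*0.1: L(j0.1) = -0.389942 + 0.0239978j.
|L| = 20*log₁₀(sqrt(Re²+Im²)) = -8.16 dB.
∠L = atan2(Im, Re) = 176.48°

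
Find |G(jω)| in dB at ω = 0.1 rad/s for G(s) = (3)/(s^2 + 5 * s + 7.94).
Substitute s = j*0.1: G(j0.1) = 0.376812 - 0.0237587j.
|G(j0.1)| = sqrt(Re² + Im²) = 0.3776.
20*log₁₀(0.3776) = -8.46 dB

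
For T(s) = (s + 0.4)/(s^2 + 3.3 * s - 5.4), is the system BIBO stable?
Denominator: s^2 + 3.3*s - 5.4 = (s - 1.2)(s + 4.5). Poles: -4.5, 1.2. All Re(p)<0: No (unstable)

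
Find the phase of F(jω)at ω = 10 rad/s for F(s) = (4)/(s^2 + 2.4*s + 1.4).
Substitute s = j*10: F(j10) = -0.0382988 - 0.00932223j.
∠F(j10) = atan2(Im, Re) = atan2(-0.00932223, -0.0382988) = -166.32°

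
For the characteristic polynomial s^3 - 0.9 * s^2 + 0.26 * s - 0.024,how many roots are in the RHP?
s^3 - 0.9*s^2 + 0.26*s - 0.024 = (s - 0.4)(s - 0.2)(s - 0.3). Poles: 0.2, 0.3, 0.4. RHP poles (Re>0): 3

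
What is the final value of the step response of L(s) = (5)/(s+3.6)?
FVT: lim_{t→∞} y(t) = lim_{s→0} s*Y(s) where Y(s) = L(s)/s.
= lim_{s→0} L(s) = L(0) = num(0)/den(0) = 5/3.6 = 1.389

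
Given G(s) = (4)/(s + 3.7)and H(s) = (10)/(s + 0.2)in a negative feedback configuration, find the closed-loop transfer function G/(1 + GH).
Closed-loop T = G/(1+GH).
Numerator: G_num * H_den = 4*s + 0.8.
Denominator: G_den * H_den + G_num * H_num = (s^2 + 3.9*s + 0.74) + (40) = s^2 + 3.9*s + 40.74.
T(s) = (4*s + 0.8)/(s^2 + 3.9*s + 40.74)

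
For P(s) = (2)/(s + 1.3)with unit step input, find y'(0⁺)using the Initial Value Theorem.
IVT: y'(0⁺) = lim_{s→∞} s²·Y(s) = lim_{s→∞} s·P(s).
deg(num) = 0, deg(den) = 1, relative degree = 1, so s·P(s) → (leading num)/(leading den) = 2/1 = 2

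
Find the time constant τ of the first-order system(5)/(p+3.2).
First-order system: τ = -1/pole. Pole = -3.2. τ = -1/(-3.2) = 0.3125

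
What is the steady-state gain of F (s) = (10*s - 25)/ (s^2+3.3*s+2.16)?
DC gain = F(0) = num(0)/den(0) = -25/2.16 = -11.57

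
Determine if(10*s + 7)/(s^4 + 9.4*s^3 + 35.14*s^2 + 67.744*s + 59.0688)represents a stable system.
Denominator: s^4 + 9.4*s^3 + 35.14*s^2 + 67.744*s + 59.0688 = (s + 2.8)(s + 3.6)(s^2 + 3*s + 5.86). Poles: -1.5 + 1.9j, -1.5 - 1.9j, -2.8, -3.6. All Re(p)<0: Yes (stable)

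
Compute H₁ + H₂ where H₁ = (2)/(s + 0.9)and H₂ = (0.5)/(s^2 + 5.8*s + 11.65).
Parallel: H = H₁ + H₂ = (n₁·d₂ + n₂·d₁)/(d₁·d₂).
n₁·d₂ = 2*s^2 + 11.6*s + 23.3. n₂·d₁ = 0.5*s + 0.45. Sum = 2*s^2 + 12.1*s + 23.75. d₁·d₂ = s^3 + 6.7*s^2 + 16.87*s + 10.485.
H(s) = (2*s^2 + 12.1*s + 23.75)/(s^3 + 6.7*s^2 + 16.87*s + 10.485)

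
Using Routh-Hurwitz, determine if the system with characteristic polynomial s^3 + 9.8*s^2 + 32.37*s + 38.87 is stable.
Routh array:
s^3: [1, 32.37]; s^2: [9.8, 38.87]; s^1: [28.4037]; s^0: [38.87]
First column: [1, 9.8, 28.4037, 38.87]. Sign changes = 0.
Yes, stable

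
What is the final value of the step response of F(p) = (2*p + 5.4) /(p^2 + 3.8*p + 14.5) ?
FVT: lim_{t→∞} y(t) = lim_{p→0} p*Y(p) where Y(p) = F(p)/p.
= lim_{p→0} F(p) = F(0) = num(0)/den(0) = 5.4/14.5 = 0.3724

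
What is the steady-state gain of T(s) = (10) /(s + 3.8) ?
DC gain = T(0) = num(0)/den(0) = 10/3.8 = 2.632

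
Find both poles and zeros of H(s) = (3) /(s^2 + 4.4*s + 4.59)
Set denominator = 0: s^2 + 4.4*s + 4.59 = (s + 2.7)(s + 1.7) = 0 → Poles: -1.7, -2.7
Numerator is a nonzero constant (3) → Zeros: none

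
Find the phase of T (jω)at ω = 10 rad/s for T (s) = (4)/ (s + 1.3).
Substitute s = j*10: T(j10) = 0.0511358 - 0.393352j.
∠T(j10) = atan2(Im, Re) = atan2(-0.393352, 0.0511358) = -82.59°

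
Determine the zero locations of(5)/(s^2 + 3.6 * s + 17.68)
Numerator is a nonzero constant (5) → Zeros: none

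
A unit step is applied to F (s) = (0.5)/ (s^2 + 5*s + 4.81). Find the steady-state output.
FVT: lim_{t→∞} y(t) = lim_{s→0} s*Y(s) where Y(s) = F(s)/s.
= lim_{s→0} F(s) = F(0) = num(0)/den(0) = 0.5/4.81 = 0.104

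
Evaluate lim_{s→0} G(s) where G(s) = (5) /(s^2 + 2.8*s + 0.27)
DC gain = G(0) = num(0)/den(0) = 5/0.27 = 18.52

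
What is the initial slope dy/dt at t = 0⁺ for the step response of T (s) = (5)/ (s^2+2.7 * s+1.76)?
IVT: y'(0⁺) = lim_{s→∞} s²·Y(s) = lim_{s→∞} s·T(s).
deg(num) = 0, deg(den) = 2, relative degree = 2 ≥ 2, so s·T(s) → 0. Initial slope = 0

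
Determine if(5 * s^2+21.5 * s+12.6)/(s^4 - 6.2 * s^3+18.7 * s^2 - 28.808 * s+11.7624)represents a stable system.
Denominator: s^4 - 6.2*s^3 + 18.7*s^2 - 28.808*s + 11.7624 = (s - 0.6)(s - 2.6)(s^2 - 3*s + 7.54). Poles: 0.6, 1.5 + 2.3j, 1.5 - 2.3j, 2.6. All Re(p)<0: No (unstable)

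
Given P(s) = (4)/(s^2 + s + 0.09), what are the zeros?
Numerator is a nonzero constant (4) → Zeros: none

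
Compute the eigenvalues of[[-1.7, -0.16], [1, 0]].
Eigenvalues solve det(λI - A) = 0.
Characteristic polynomial: λ^2 + 1.7*λ + 0.16 = 0.
Factor: (λ + 0.1)(λ + 1.6) = 0.
Roots: -0.1, -1.6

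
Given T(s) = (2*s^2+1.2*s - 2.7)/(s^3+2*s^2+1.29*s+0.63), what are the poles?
Set denominator = 0: s^3 + 2*s^2 + 1.29*s + 0.63 = (s + 1.4)(s^2 + 0.6*s + 0.45) = 0 → Poles: -0.3 + 0.6j, -0.3 - 0.6j, -1.4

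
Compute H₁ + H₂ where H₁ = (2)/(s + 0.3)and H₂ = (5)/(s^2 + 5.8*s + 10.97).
Parallel: H = H₁ + H₂ = (n₁·d₂ + n₂·d₁)/(d₁·d₂).
n₁·d₂ = 2*s^2 + 11.6*s + 21.94. n₂·d₁ = 5*s + 1.5. Sum = 2*s^2 + 16.6*s + 23.44. d₁·d₂ = s^3 + 6.1*s^2 + 12.71*s + 3.291.
H(s) = (2*s^2 + 16.6*s + 23.44)/(s^3 + 6.1*s^2 + 12.71*s + 3.291)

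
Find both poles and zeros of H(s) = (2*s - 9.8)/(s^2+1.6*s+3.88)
Set denominator = 0: s^2 + 1.6*s + 3.88 = 0 → Poles: -0.8 + 1.8j, -0.8 - 1.8j
Set numerator = 0: 2*s - 9.8 = 0 → Zeros: 4.9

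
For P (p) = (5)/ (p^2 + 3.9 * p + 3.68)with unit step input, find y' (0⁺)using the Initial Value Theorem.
IVT: y'(0⁺) = lim_{p→∞} p²·Y(p) = lim_{p→∞} p·P(p).
deg(num) = 0, deg(den) = 2, relative degree = 2 ≥ 2, so p·P(p) → 0. Initial slope = 0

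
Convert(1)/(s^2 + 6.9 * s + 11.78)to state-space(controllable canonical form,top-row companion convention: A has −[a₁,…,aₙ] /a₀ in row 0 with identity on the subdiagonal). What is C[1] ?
Reachable canonical form: C = numerator coefficients (right-aligned, zero-padded to length n).
num = 1, C = [[0, 1]].
C[1] = 1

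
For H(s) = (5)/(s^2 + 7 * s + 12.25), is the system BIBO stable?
Denominator: s^2 + 7*s + 12.25 = (s + 3.5)(s + 3.5). Poles: -3.5, -3.5. All Re(p)<0: Yes (stable)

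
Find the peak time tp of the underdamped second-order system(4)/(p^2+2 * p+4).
Standard form: ωn²/(p²+2ζωn·p+ωn²) → ωn = 2, ζ = 0.5.
ωd = ωn·√(1-ζ²) = 2·√(1-0.5²) = 1.732.
tp = π/ωd = π/1.732 = 1.814 s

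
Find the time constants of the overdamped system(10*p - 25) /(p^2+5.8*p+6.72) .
Overdamped: real poles at -1.6, -4.2. τ = -1/pole → τ₁ = 0.625, τ₂ = 0.2381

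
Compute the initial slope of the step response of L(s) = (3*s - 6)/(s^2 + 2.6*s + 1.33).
IVT: y'(0⁺) = lim_{s→∞} s²·Y(s) = lim_{s→∞} s·L(s).
deg(num) = 1, deg(den) = 2, relative degree = 1, so s·L(s) → (leading num)/(leading den) = 3/1 = 3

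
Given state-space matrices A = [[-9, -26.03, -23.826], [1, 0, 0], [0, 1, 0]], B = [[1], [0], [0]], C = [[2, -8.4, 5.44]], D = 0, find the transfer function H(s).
H(s) = C(sI - A)⁻¹B + D.
Characteristic polynomial det(sI - A) = s^3 + 9*s^2 + 26.03*s + 23.826.
Numerator from C·adj(sI-A)·B + D·det(sI-A) = 2*s^2 - 8.4*s + 5.44.
H(s) = (2*s^2 - 8.4*s + 5.44)/(s^3 + 9*s^2 + 26.03*s + 23.826)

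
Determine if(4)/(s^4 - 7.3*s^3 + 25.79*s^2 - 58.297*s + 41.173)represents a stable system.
Denominator: s^4 - 7.3*s^3 + 25.79*s^2 - 58.297*s + 41.173 = (s - 1.1)(s - 3.8)(s^2 - 2.4*s + 9.85). Poles: 1.1, 1.2 + 2.9j, 1.2 - 2.9j, 3.8. All Re(p)<0: No (unstable)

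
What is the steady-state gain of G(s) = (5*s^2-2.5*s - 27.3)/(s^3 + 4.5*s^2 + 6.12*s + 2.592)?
DC gain = G(0) = num(0)/den(0) = -27.3/2.592 = -10.53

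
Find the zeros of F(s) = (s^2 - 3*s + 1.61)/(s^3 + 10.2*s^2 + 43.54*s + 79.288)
Set numerator = 0: s^2 - 3*s + 1.61 = (s - 0.7)(s - 2.3) = 0 → Zeros: 0.7, 2.3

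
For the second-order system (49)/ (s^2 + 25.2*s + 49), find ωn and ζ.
Standard form: ωn²/(s²+2ζωn·s+ωn²).
const=49=ωn² → ωn=7, s coeff=25.2=2ζωn → ζ=1.8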